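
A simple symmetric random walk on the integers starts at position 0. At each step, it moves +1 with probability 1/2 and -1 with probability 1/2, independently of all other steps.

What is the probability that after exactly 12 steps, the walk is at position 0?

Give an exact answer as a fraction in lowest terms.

Answer: 231/1024

Derivation:
To return to 0 after 12 steps: need exactly 6 steps of +1 and 6 of -1.
Favorable paths: C(12,6) = 924
Total paths: 2^12 = 4096
P = 924/4096 = 231/1024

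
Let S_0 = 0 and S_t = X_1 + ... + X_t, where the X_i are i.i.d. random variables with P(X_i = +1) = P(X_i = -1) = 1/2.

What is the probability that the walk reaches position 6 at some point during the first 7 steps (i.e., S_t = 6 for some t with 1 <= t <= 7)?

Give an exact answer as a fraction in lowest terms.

Count via complement. Let g(t,s) = #length-t paths at position s with S_1..S_t all ≠ 6.
g(t,s) = g(t-1,s-1) + g(t-1,s+1) for s ≠ 6; g(t,6) = 0.
t=0: g(0,0)=1
t=1: g(1,-1)=1 g(1,1)=1
t=2: g(2,-2)=1 g(2,0)=2 g(2,2)=1
t=3: g(3,-3)=1 g(3,-1)=3 g(3,1)=3 g(3,3)=1
t=4: g(4,-4)=1 g(4,-2)=4 g(4,0)=6 g(4,2)=4 g(4,4)=1
t=5: g(5,-5)=1 g(5,-3)=5 g(5,-1)=10 g(5,1)=10 g(5,3)=5 g(5,5)=1
t=6: g(6,-6)=1 g(6,-4)=6 g(6,-2)=15 g(6,0)=20 g(6,2)=15 g(6,4)=6
t=7: g(7,-7)=1 g(7,-5)=7 g(7,-3)=21 g(7,-1)=35 g(7,1)=35 g(7,3)=21 g(7,5)=6
Paths never hitting 6: Σ_s g(7,s) = 126
Paths hitting 6: 2^7 - 126 = 2
P = 2/128 = 1/64

Answer: 1/64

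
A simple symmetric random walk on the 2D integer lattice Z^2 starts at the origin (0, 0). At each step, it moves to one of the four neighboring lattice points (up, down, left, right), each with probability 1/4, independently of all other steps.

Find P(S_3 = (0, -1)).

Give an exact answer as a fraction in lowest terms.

Let h be the number of horizontal steps (so 3-h are vertical). To end at (0,-1) need (h+0)/2 right-steps and ((3-h)-1)/2 up-steps.
Sum over h with 0 ≤ h ≤ 2, h ≡ 0 (mod 2), 3-h ≡ 1 (mod 2):
h=0: C(3,0)·C(0,0)·C(3,1) = 1·1·3 = 3
h=2: C(3,2)·C(2,1)·C(1,0) = 3·2·1 = 6
Total favorable: 9
Total paths: 4^3 = 64
P = 9/64 = 9/64

Answer: 9/64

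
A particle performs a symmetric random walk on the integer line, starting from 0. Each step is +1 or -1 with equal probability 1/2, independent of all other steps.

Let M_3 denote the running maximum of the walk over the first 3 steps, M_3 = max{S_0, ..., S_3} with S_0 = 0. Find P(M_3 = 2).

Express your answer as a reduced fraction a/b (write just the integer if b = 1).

Let M_3 = max(S_0,...,S_3). Use the reflection principle: for j ≥ 1, #{paths with M_3 ≥ j} = #{S_3 ≥ j} + #{S_3 ≥ j+1}.
By reflection, #{M_3 ≥ 2} = #{S_3 ≥ 2} + #{S_3 ≥ 3} = 1 + 1 = 2.
#{M_3 ≥ 3} = #{S_3 ≥ 3} + #{S_3 ≥ 4} = 1 + 0 = 1.
#{M_3 = 2} = 2 - 1 = 1.
P(M_3 = 2) = 1/8 = 1/8

Answer: 1/8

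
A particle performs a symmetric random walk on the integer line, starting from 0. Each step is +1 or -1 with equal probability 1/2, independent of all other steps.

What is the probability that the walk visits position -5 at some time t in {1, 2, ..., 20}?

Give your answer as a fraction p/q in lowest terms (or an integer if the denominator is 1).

Answer: 34495/131072

Derivation:
Count via complement. Let g(t,s) = #length-t paths at position s with S_1..S_t all ≠ -5.
g(t,s) = g(t-1,s-1) + g(t-1,s+1) for s ≠ -5; g(t,-5) = 0.
t=0: g(0,0)=1
t=1: g(1,-1)=1 g(1,1)=1
t=2: g(2,-2)=1 g(2,0)=2 g(2,2)=1
t=3: g(3,-3)=1 g(3,-1)=3 g(3,1)=3 g(3,3)=1
t=4: g(4,-4)=1 g(4,-2)=4 g(4,0)=6 g(4,2)=4 g(4,4)=1
t=5: g(5,-3)=5 g(5,-1)=10 g(5,1)=10 g(5,3)=5 g(5,5)=1
t=6: g(6,-4)=5 g(6,-2)=15 g(6,0)=20 g(6,2)=15 g(6,4)=6 g(6,6)=1
t=7: g(7,-3)=20 g(7,-1)=35 g(7,1)=35 g(7,3)=21 g(7,5)=7 g(7,7)=1
t=8: g(8,-4)=20 g(8,-2)=55 g(8,0)=70 g(8,2)=56 g(8,4)=28 g(8,6)=8 g(8,8)=1
t=9: g(9,-3)=75 g(9,-1)=125 g(9,1)=126 g(9,3)=84 g(9,5)=36 g(9,7)=9 g(9,9)=1
t=10: g(10,-4)=75 g(10,-2)=200 g(10,0)=251 g(10,2)=210 g(10,4)=120 g(10,6)=45 g(10,8)=10 g(10,10)=1
t=11: g(11,-3)=275 g(11,-1)=451 g(11,1)=461 g(11,3)=330 g(11,5)=165 g(11,7)=55 g(11,9)=11 g(11,11)=1
t=12: g(12,-4)=275 g(12,-2)=726 g(12,0)=912 g(12,2)=791 g(12,4)=495 g(12,6)=220 g(12,8)=66 g(12,10)=12 g(12,12)=1
t=13: g(13,-3)=1001 g(13,-1)=1638 g(13,1)=1703 g(13,3)=1286 g(13,5)=715 g(13,7)=286 g(13,9)=78 g(13,11)=13 g(13,13)=1
t=14: g(14,-4)=1001 g(14,-2)=2639 g(14,0)=3341 g(14,2)=2989 g(14,4)=2001 g(14,6)=1001 g(14,8)=364 g(14,10)=91 g(14,12)=14 g(14,14)=1
t=15: g(15,-3)=3640 g(15,-1)=5980 g(15,1)=6330 g(15,3)=4990 g(15,5)=3002 g(15,7)=1365 g(15,9)=455 g(15,11)=105 g(15,13)=15 g(15,15)=1
t=16: g(16,-4)=3640 g(16,-2)=9620 g(16,0)=12310 g(16,2)=11320 g(16,4)=7992 g(16,6)=4367 g(16,8)=1820 g(16,10)=560 g(16,12)=120 g(16,14)=16 g(16,16)=1
t=17: g(17,-3)=13260 g(17,-1)=21930 g(17,1)=23630 g(17,3)=19312 g(17,5)=12359 g(17,7)=6187 g(17,9)=2380 g(17,11)=680 g(17,13)=136 g(17,15)=17 g(17,17)=1
t=18: g(18,-4)=13260 g(18,-2)=35190 g(18,0)=45560 g(18,2)=42942 g(18,4)=31671 g(18,6)=18546 g(18,8)=8567 g(18,10)=3060 g(18,12)=816 g(18,14)=153 g(18,16)=18 g(18,18)=1
t=19: g(19,-3)=48450 g(19,-1)=80750 g(19,1)=88502 g(19,3)=74613 g(19,5)=50217 g(19,7)=27113 g(19,9)=11627 g(19,11)=3876 g(19,13)=969 g(19,15)=171 g(19,17)=19 g(19,19)=1
t=20: g(20,-4)=48450 g(20,-2)=129200 g(20,0)=169252 g(20,2)=163115 g(20,4)=124830 g(20,6)=77330 g(20,8)=38740 g(20,10)=15503 g(20,12)=4845 g(20,14)=1140 g(20,16)=190 g(20,18)=20 g(20,20)=1
Paths never hitting -5: Σ_s g(20,s) = 772616
Paths hitting -5: 2^20 - 772616 = 275960
P = 275960/1048576 = 34495/131072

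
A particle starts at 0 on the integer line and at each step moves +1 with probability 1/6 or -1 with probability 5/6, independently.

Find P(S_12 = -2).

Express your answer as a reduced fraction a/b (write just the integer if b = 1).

Answer: 859375/30233088

Derivation:
To reach position -2 after 12 steps: need 5 steps of +1 and 7 steps of -1.
Number of such sequences: C(12,5) = 792
Each has probability (1/6)^5 · (5/6)^7 = 78125/2176782336
P = 792 · 78125/2176782336 = 859375/30233088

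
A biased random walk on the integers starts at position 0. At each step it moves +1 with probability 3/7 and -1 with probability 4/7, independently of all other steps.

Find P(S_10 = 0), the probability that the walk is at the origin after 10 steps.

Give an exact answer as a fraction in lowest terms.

To be at 0 after 10 steps: need exactly 5 steps of +1 and 5 of -1.
Number of such sequences: C(10,5) = 252
Each has probability (3/7)^5 · (4/7)^5 = 248832/282475249
P = 252 · 248832/282475249 = 8957952/40353607

Answer: 8957952/40353607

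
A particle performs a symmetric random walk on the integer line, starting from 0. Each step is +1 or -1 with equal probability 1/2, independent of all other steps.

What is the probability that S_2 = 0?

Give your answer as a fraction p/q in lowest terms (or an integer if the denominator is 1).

To return to 0 after 2 steps: need exactly 1 step of +1 and 1 of -1.
Favorable paths: C(2,1) = 2
Total paths: 2^2 = 4
P = 2/4 = 1/2

Answer: 1/2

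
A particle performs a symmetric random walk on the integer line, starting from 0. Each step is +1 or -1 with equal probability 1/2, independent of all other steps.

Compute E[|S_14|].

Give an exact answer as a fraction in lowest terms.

S_14 takes values m ≡ 0 (mod 2) with |m| ≤ 14; P(S_14=m) = C(14,(14+m)/2)/2^14.
Total paths: 2^14 = 16384
Distribution: P(S=-14)=1/16384, P(S=-12)=14/16384, P(S=-10)=91/16384, P(S=-8)=364/16384, P(S=-6)=1001/16384, P(S=-4)=2002/16384, P(S=-2)=3003/16384, P(S=0)=3432/16384, P(S=2)=3003/16384, P(S=4)=2002/16384, P(S=6)=1001/16384, P(S=8)=364/16384, P(S=10)=91/16384, P(S=12)=14/16384, P(S=14)=1/16384
E[|S_14|] = Σ_m |m|·P(S_14=m) = 48048/16384 = 3003/1024

Answer: 3003/1024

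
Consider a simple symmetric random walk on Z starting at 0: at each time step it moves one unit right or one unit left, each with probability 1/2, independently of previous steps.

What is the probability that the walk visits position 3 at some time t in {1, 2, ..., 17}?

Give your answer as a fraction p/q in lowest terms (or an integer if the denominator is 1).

Count via complement. Let g(t,s) = #length-t paths at position s with S_1..S_t all ≠ 3.
g(t,s) = g(t-1,s-1) + g(t-1,s+1) for s ≠ 3; g(t,3) = 0.
t=0: g(0,0)=1
t=1: g(1,-1)=1 g(1,1)=1
t=2: g(2,-2)=1 g(2,0)=2 g(2,2)=1
t=3: g(3,-3)=1 g(3,-1)=3 g(3,1)=3
t=4: g(4,-4)=1 g(4,-2)=4 g(4,0)=6 g(4,2)=3
t=5: g(5,-5)=1 g(5,-3)=5 g(5,-1)=10 g(5,1)=9
t=6: g(6,-6)=1 g(6,-4)=6 g(6,-2)=15 g(6,0)=19 g(6,2)=9
t=7: g(7,-7)=1 g(7,-5)=7 g(7,-3)=21 g(7,-1)=34 g(7,1)=28
t=8: g(8,-8)=1 g(8,-6)=8 g(8,-4)=28 g(8,-2)=55 g(8,0)=62 g(8,2)=28
t=9: g(9,-9)=1 g(9,-7)=9 g(9,-5)=36 g(9,-3)=83 g(9,-1)=117 g(9,1)=90
t=10: g(10,-10)=1 g(10,-8)=10 g(10,-6)=45 g(10,-4)=119 g(10,-2)=200 g(10,0)=207 g(10,2)=90
t=11: g(11,-11)=1 g(11,-9)=11 g(11,-7)=55 g(11,-5)=164 g(11,-3)=319 g(11,-1)=407 g(11,1)=297
t=12: g(12,-12)=1 g(12,-10)=12 g(12,-8)=66 g(12,-6)=219 g(12,-4)=483 g(12,-2)=726 g(12,0)=704 g(12,2)=297
t=13: g(13,-13)=1 g(13,-11)=13 g(13,-9)=78 g(13,-7)=285 g(13,-5)=702 g(13,-3)=1209 g(13,-1)=1430 g(13,1)=1001
t=14: g(14,-14)=1 g(14,-12)=14 g(14,-10)=91 g(14,-8)=363 g(14,-6)=987 g(14,-4)=1911 g(14,-2)=2639 g(14,0)=2431 g(14,2)=1001
t=15: g(15,-15)=1 g(15,-13)=15 g(15,-11)=105 g(15,-9)=454 g(15,-7)=1350 g(15,-5)=2898 g(15,-3)=4550 g(15,-1)=5070 g(15,1)=3432
t=16: g(16,-16)=1 g(16,-14)=16 g(16,-12)=120 g(16,-10)=559 g(16,-8)=1804 g(16,-6)=4248 g(16,-4)=7448 g(16,-2)=9620 g(16,0)=8502 g(16,2)=3432
t=17: g(17,-17)=1 g(17,-15)=17 g(17,-13)=136 g(17,-11)=679 g(17,-9)=2363 g(17,-7)=6052 g(17,-5)=11696 g(17,-3)=17068 g(17,-1)=18122 g(17,1)=11934
Paths never hitting 3: Σ_s g(17,s) = 68068
Paths hitting 3: 2^17 - 68068 = 63004
P = 63004/131072 = 15751/32768

Answer: 15751/32768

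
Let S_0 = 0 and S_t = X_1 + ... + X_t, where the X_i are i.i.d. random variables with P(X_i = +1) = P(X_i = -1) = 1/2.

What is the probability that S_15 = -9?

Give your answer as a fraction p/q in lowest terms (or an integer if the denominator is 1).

Answer: 455/32768

Derivation:
To reach position -9 after 15 steps: need 3 steps of +1 and 12 of -1.
Favorable paths: C(15,3) = 455
Total paths: 2^15 = 32768
P = 455/32768 = 455/32768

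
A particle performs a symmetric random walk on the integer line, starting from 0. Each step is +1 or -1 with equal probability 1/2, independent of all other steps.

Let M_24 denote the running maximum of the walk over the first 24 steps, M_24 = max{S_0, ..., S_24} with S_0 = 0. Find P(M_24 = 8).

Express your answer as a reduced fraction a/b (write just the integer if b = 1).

Answer: 735471/16777216

Derivation:
Let M_24 = max(S_0,...,S_24). Use the reflection principle: for j ≥ 1, #{paths with M_24 ≥ j} = #{S_24 ≥ j} + #{S_24 ≥ j+1}.
By reflection, #{M_24 ≥ 8} = #{S_24 ≥ 8} + #{S_24 ≥ 9} = 1271626 + 536155 = 1807781.
#{M_24 ≥ 9} = #{S_24 ≥ 9} + #{S_24 ≥ 10} = 536155 + 536155 = 1072310.
#{M_24 = 8} = 1807781 - 1072310 = 735471.
P(M_24 = 8) = 735471/16777216 = 735471/16777216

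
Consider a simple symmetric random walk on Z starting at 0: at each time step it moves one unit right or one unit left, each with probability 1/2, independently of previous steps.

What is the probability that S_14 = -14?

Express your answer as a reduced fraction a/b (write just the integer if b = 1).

To reach position -14 after 14 steps: need 0 steps of +1 and 14 of -1.
Favorable paths: C(14,0) = 1
Total paths: 2^14 = 16384
P = 1/16384 = 1/16384

Answer: 1/16384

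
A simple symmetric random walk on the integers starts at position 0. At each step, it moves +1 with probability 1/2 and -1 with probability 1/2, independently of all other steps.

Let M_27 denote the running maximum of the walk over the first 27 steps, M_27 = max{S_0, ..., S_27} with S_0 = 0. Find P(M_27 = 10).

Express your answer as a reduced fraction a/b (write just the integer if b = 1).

Let M_27 = max(S_0,...,S_27). Use the reflection principle: for j ≥ 1, #{paths with M_27 ≥ j} = #{S_27 ≥ j} + #{S_27 ≥ j+1}.
By reflection, #{M_27 ≥ 10} = #{S_27 ≥ 10} + #{S_27 ≥ 11} = 3505699 + 3505699 = 7011398.
#{M_27 ≥ 11} = #{S_27 ≥ 11} + #{S_27 ≥ 12} = 3505699 + 1285624 = 4791323.
#{M_27 = 10} = 7011398 - 4791323 = 2220075.
P(M_27 = 10) = 2220075/134217728 = 2220075/134217728

Answer: 2220075/134217728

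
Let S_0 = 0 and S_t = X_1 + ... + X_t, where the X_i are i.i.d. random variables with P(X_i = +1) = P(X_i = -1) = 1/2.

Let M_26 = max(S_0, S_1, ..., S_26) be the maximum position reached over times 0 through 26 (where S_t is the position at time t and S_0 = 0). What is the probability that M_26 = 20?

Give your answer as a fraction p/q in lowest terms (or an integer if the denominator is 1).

Answer: 325/8388608

Derivation:
Let M_26 = max(S_0,...,S_26). Use the reflection principle: for j ≥ 1, #{paths with M_26 ≥ j} = #{S_26 ≥ j} + #{S_26 ≥ j+1}.
By reflection, #{M_26 ≥ 20} = #{S_26 ≥ 20} + #{S_26 ≥ 21} = 2952 + 352 = 3304.
#{M_26 ≥ 21} = #{S_26 ≥ 21} + #{S_26 ≥ 22} = 352 + 352 = 704.
#{M_26 = 20} = 3304 - 704 = 2600.
P(M_26 = 20) = 2600/67108864 = 325/8388608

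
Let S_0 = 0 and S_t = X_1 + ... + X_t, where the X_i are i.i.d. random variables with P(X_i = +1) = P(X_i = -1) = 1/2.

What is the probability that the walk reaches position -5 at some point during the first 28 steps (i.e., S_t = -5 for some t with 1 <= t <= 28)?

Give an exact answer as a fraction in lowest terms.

Answer: 46295513/134217728

Derivation:
Count via complement. Let g(t,s) = #length-t paths at position s with S_1..S_t all ≠ -5.
g(t,s) = g(t-1,s-1) + g(t-1,s+1) for s ≠ -5; g(t,-5) = 0.
t=0: g(0,0)=1
t=1: g(1,-1)=1 g(1,1)=1
t=2: g(2,-2)=1 g(2,0)=2 g(2,2)=1
t=3: g(3,-3)=1 g(3,-1)=3 g(3,1)=3 g(3,3)=1
t=4: g(4,-4)=1 g(4,-2)=4 g(4,0)=6 g(4,2)=4 g(4,4)=1
t=5: g(5,-3)=5 g(5,-1)=10 g(5,1)=10 g(5,3)=5 g(5,5)=1
t=6: g(6,-4)=5 g(6,-2)=15 g(6,0)=20 g(6,2)=15 g(6,4)=6 g(6,6)=1
t=7: g(7,-3)=20 g(7,-1)=35 g(7,1)=35 g(7,3)=21 g(7,5)=7 g(7,7)=1
t=8: g(8,-4)=20 g(8,-2)=55 g(8,0)=70 g(8,2)=56 g(8,4)=28 g(8,6)=8 g(8,8)=1
t=9: g(9,-3)=75 g(9,-1)=125 g(9,1)=126 g(9,3)=84 g(9,5)=36 g(9,7)=9 g(9,9)=1
t=10: g(10,-4)=75 g(10,-2)=200 g(10,0)=251 g(10,2)=210 g(10,4)=120 g(10,6)=45 g(10,8)=10 g(10,10)=1
t=11: g(11,-3)=275 g(11,-1)=451 g(11,1)=461 g(11,3)=330 g(11,5)=165 g(11,7)=55 g(11,9)=11 g(11,11)=1
t=12: g(12,-4)=275 g(12,-2)=726 g(12,0)=912 g(12,2)=791 g(12,4)=495 g(12,6)=220 g(12,8)=66 g(12,10)=12 g(12,12)=1
t=13: g(13,-3)=1001 g(13,-1)=1638 g(13,1)=1703 g(13,3)=1286 g(13,5)=715 g(13,7)=286 g(13,9)=78 g(13,11)=13 g(13,13)=1
t=14: g(14,-4)=1001 g(14,-2)=2639 g(14,0)=3341 g(14,2)=2989 g(14,4)=2001 g(14,6)=1001 g(14,8)=364 g(14,10)=91 g(14,12)=14 g(14,14)=1
t=15: g(15,-3)=3640 g(15,-1)=5980 g(15,1)=6330 g(15,3)=4990 g(15,5)=3002 g(15,7)=1365 g(15,9)=455 g(15,11)=105 g(15,13)=15 g(15,15)=1
t=16: g(16,-4)=3640 g(16,-2)=9620 g(16,0)=12310 g(16,2)=11320 g(16,4)=7992 g(16,6)=4367 g(16,8)=1820 g(16,10)=560 g(16,12)=120 g(16,14)=16 g(16,16)=1
t=17: g(17,-3)=13260 g(17,-1)=21930 g(17,1)=23630 g(17,3)=19312 g(17,5)=12359 g(17,7)=6187 g(17,9)=2380 g(17,11)=680 g(17,13)=136 g(17,15)=17 g(17,17)=1
t=18: g(18,-4)=13260 g(18,-2)=35190 g(18,0)=45560 g(18,2)=42942 g(18,4)=31671 g(18,6)=18546 g(18,8)=8567 g(18,10)=3060 g(18,12)=816 g(18,14)=153 g(18,16)=18 g(18,18)=1
t=19: g(19,-3)=48450 g(19,-1)=80750 g(19,1)=88502 g(19,3)=74613 g(19,5)=50217 g(19,7)=27113 g(19,9)=11627 g(19,11)=3876 g(19,13)=969 g(19,15)=171 g(19,17)=19 g(19,19)=1
t=20: g(20,-4)=48450 g(20,-2)=129200 g(20,0)=169252 g(20,2)=163115 g(20,4)=124830 g(20,6)=77330 g(20,8)=38740 g(20,10)=15503 g(20,12)=4845 g(20,14)=1140 g(20,16)=190 g(20,18)=20 g(20,20)=1
t=21: g(21,-3)=177650 g(21,-1)=298452 g(21,1)=332367 g(21,3)=287945 g(21,5)=202160 g(21,7)=116070 g(21,9)=54243 g(21,11)=20348 g(21,13)=5985 g(21,15)=1330 g(21,17)=210 g(21,19)=21 g(21,21)=1
t=22: g(22,-4)=177650 g(22,-2)=476102 g(22,0)=630819 g(22,2)=620312 g(22,4)=490105 g(22,6)=318230 g(22,8)=170313 g(22,10)=74591 g(22,12)=26333 g(22,14)=7315 g(22,16)=1540 g(22,18)=231 g(22,20)=22 g(22,22)=1
t=23: g(23,-3)=653752 g(23,-1)=1106921 g(23,1)=1251131 g(23,3)=1110417 g(23,5)=808335 g(23,7)=488543 g(23,9)=244904 g(23,11)=100924 g(23,13)=33648 g(23,15)=8855 g(23,17)=1771 g(23,19)=253 g(23,21)=23 g(23,23)=1
t=24: g(24,-4)=653752 g(24,-2)=1760673 g(24,0)=2358052 g(24,2)=2361548 g(24,4)=1918752 g(24,6)=1296878 g(24,8)=733447 g(24,10)=345828 g(24,12)=134572 g(24,14)=42503 g(24,16)=10626 g(24,18)=2024 g(24,20)=276 g(24,22)=24 g(24,24)=1
t=25: g(25,-3)=2414425 g(25,-1)=4118725 g(25,1)=4719600 g(25,3)=4280300 g(25,5)=3215630 g(25,7)=2030325 g(25,9)=1079275 g(25,11)=480400 g(25,13)=177075 g(25,15)=53129 g(25,17)=12650 g(25,19)=2300 g(25,21)=300 g(25,23)=25 g(25,25)=1
t=26: g(26,-4)=2414425 g(26,-2)=6533150 g(26,0)=8838325 g(26,2)=8999900 g(26,4)=7495930 g(26,6)=5245955 g(26,8)=3109600 g(26,10)=1559675 g(26,12)=657475 g(26,14)=230204 g(26,16)=65779 g(26,18)=14950 g(26,20)=2600 g(26,22)=325 g(26,24)=26 g(26,26)=1
t=27: g(27,-3)=8947575 g(27,-1)=15371475 g(27,1)=17838225 g(27,3)=16495830 g(27,5)=12741885 g(27,7)=8355555 g(27,9)=4669275 g(27,11)=2217150 g(27,13)=887679 g(27,15)=295983 g(27,17)=80729 g(27,19)=17550 g(27,21)=2925 g(27,23)=351 g(27,25)=27 g(27,27)=1
t=28: g(28,-4)=8947575 g(28,-2)=24319050 g(28,0)=33209700 g(28,2)=34334055 g(28,4)=29237715 g(28,6)=21097440 g(28,8)=13024830 g(28,10)=6886425 g(28,12)=3104829 g(28,14)=1183662 g(28,16)=376712 g(28,18)=98279 g(28,20)=20475 g(28,22)=3276 g(28,24)=378 g(28,26)=28 g(28,28)=1
Paths never hitting -5: Σ_s g(28,s) = 175844430
Paths hitting -5: 2^28 - 175844430 = 92591026
P = 92591026/268435456 = 46295513/134217728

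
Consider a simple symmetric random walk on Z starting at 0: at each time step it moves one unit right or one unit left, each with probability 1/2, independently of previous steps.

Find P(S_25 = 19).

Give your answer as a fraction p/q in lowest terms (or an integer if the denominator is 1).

To reach position 19 after 25 steps: need 22 steps of +1 and 3 of -1.
Favorable paths: C(25,22) = 2300
Total paths: 2^25 = 33554432
P = 2300/33554432 = 575/8388608

Answer: 575/8388608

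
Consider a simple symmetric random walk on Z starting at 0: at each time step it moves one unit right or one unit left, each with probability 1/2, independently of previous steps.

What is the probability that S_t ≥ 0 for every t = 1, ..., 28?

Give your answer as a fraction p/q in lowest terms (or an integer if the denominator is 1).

Let f(t,s) = #length-t paths at position s with S_1..S_t all ≥ 0.
f(t,s) = f(t-1,s-1) + f(t-1,s+1) for s ≥ 0; f(t,s) = 0 for s < 0.
t=0: f(0,0)=1
t=1: f(1,1)=1
t=2: f(2,0)=1 f(2,2)=1
t=3: f(3,1)=2 f(3,3)=1
t=4: f(4,0)=2 f(4,2)=3 f(4,4)=1
t=5: f(5,1)=5 f(5,3)=4 f(5,5)=1
t=6: f(6,0)=5 f(6,2)=9 f(6,4)=5 f(6,6)=1
t=7: f(7,1)=14 f(7,3)=14 f(7,5)=6 f(7,7)=1
t=8: f(8,0)=14 f(8,2)=28 f(8,4)=20 f(8,6)=7 f(8,8)=1
t=9: f(9,1)=42 f(9,3)=48 f(9,5)=27 f(9,7)=8 f(9,9)=1
t=10: f(10,0)=42 f(10,2)=90 f(10,4)=75 f(10,6)=35 f(10,8)=9 f(10,10)=1
t=11: f(11,1)=132 f(11,3)=165 f(11,5)=110 f(11,7)=44 f(11,9)=10 f(11,11)=1
t=12: f(12,0)=132 f(12,2)=297 f(12,4)=275 f(12,6)=154 f(12,8)=54 f(12,10)=11 f(12,12)=1
t=13: f(13,1)=429 f(13,3)=572 f(13,5)=429 f(13,7)=208 f(13,9)=65 f(13,11)=12 f(13,13)=1
t=14: f(14,0)=429 f(14,2)=1001 f(14,4)=1001 f(14,6)=637 f(14,8)=273 f(14,10)=77 f(14,12)=13 f(14,14)=1
t=15: f(15,1)=1430 f(15,3)=2002 f(15,5)=1638 f(15,7)=910 f(15,9)=350 f(15,11)=90 f(15,13)=14 f(15,15)=1
t=16: f(16,0)=1430 f(16,2)=3432 f(16,4)=3640 f(16,6)=2548 f(16,8)=1260 f(16,10)=440 f(16,12)=104 f(16,14)=15 f(16,16)=1
t=17: f(17,1)=4862 f(17,3)=7072 f(17,5)=6188 f(17,7)=3808 f(17,9)=1700 f(17,11)=544 f(17,13)=119 f(17,15)=16 f(17,17)=1
t=18: f(18,0)=4862 f(18,2)=11934 f(18,4)=13260 f(18,6)=9996 f(18,8)=5508 f(18,10)=2244 f(18,12)=663 f(18,14)=135 f(18,16)=17 f(18,18)=1
t=19: f(19,1)=16796 f(19,3)=25194 f(19,5)=23256 f(19,7)=15504 f(19,9)=7752 f(19,11)=2907 f(19,13)=798 f(19,15)=152 f(19,17)=18 f(19,19)=1
t=20: f(20,0)=16796 f(20,2)=41990 f(20,4)=48450 f(20,6)=38760 f(20,8)=23256 f(20,10)=10659 f(20,12)=3705 f(20,14)=950 f(20,16)=170 f(20,18)=19 f(20,20)=1
t=21: f(21,1)=58786 f(21,3)=90440 f(21,5)=87210 f(21,7)=62016 f(21,9)=33915 f(21,11)=14364 f(21,13)=4655 f(21,15)=1120 f(21,17)=189 f(21,19)=20 f(21,21)=1
t=22: f(22,0)=58786 f(22,2)=149226 f(22,4)=177650 f(22,6)=149226 f(22,8)=95931 f(22,10)=48279 f(22,12)=19019 f(22,14)=5775 f(22,16)=1309 f(22,18)=209 f(22,20)=21 f(22,22)=1
t=23: f(23,1)=208012 f(23,3)=326876 f(23,5)=326876 f(23,7)=245157 f(23,9)=144210 f(23,11)=67298 f(23,13)=24794 f(23,15)=7084 f(23,17)=1518 f(23,19)=230 f(23,21)=22 f(23,23)=1
t=24: f(24,0)=208012 f(24,2)=534888 f(24,4)=653752 f(24,6)=572033 f(24,8)=389367 f(24,10)=211508 f(24,12)=92092 f(24,14)=31878 f(24,16)=8602 f(24,18)=1748 f(24,20)=252 f(24,22)=23 f(24,24)=1
t=25: f(25,1)=742900 f(25,3)=1188640 f(25,5)=1225785 f(25,7)=961400 f(25,9)=600875 f(25,11)=303600 f(25,13)=123970 f(25,15)=40480 f(25,17)=10350 f(25,19)=2000 f(25,21)=275 f(25,23)=24 f(25,25)=1
t=26: f(26,0)=742900 f(26,2)=1931540 f(26,4)=2414425 f(26,6)=2187185 f(26,8)=1562275 f(26,10)=904475 f(26,12)=427570 f(26,14)=164450 f(26,16)=50830 f(26,18)=12350 f(26,20)=2275 f(26,22)=299 f(26,24)=25 f(26,26)=1
t=27: f(27,1)=2674440 f(27,3)=4345965 f(27,5)=4601610 f(27,7)=3749460 f(27,9)=2466750 f(27,11)=1332045 f(27,13)=592020 f(27,15)=215280 f(27,17)=63180 f(27,19)=14625 f(27,21)=2574 f(27,23)=324 f(27,25)=26 f(27,27)=1
t=28: f(28,0)=2674440 f(28,2)=7020405 f(28,4)=8947575 f(28,6)=8351070 f(28,8)=6216210 f(28,10)=3798795 f(28,12)=1924065 f(28,14)=807300 f(28,16)=278460 f(28,18)=77805 f(28,20)=17199 f(28,22)=2898 f(28,24)=350 f(28,26)=27 f(28,28)=1
Σ_s f(28,s) = 40116600
P = 40116600/268435456 = 5014575/33554432

Answer: 5014575/33554432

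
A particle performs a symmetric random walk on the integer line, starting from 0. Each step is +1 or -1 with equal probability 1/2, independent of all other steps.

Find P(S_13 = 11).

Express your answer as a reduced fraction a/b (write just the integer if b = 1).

To reach position 11 after 13 steps: need 12 steps of +1 and 1 of -1.
Favorable paths: C(13,12) = 13
Total paths: 2^13 = 8192
P = 13/8192 = 13/8192

Answer: 13/8192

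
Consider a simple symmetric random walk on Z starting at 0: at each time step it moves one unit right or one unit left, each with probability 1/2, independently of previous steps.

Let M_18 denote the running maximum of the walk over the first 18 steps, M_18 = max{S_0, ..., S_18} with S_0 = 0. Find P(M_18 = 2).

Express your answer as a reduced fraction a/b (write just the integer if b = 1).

Let M_18 = max(S_0,...,S_18). Use the reflection principle: for j ≥ 1, #{paths with M_18 ≥ j} = #{S_18 ≥ j} + #{S_18 ≥ j+1}.
By reflection, #{M_18 ≥ 2} = #{S_18 ≥ 2} + #{S_18 ≥ 3} = 106762 + 63004 = 169766.
#{M_18 ≥ 3} = #{S_18 ≥ 3} + #{S_18 ≥ 4} = 63004 + 63004 = 126008.
#{M_18 = 2} = 169766 - 126008 = 43758.
P(M_18 = 2) = 43758/262144 = 21879/131072

Answer: 21879/131072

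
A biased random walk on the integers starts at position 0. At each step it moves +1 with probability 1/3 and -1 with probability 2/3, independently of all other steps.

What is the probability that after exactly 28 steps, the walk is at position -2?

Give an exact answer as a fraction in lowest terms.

Answer: 136322744320/2541865828329

Derivation:
To reach position -2 after 28 steps: need 13 steps of +1 and 15 steps of -1.
Number of such sequences: C(28,13) = 37442160
Each has probability (1/3)^13 · (2/3)^15 = 32768/22876792454961
P = 37442160 · 32768/22876792454961 = 136322744320/2541865828329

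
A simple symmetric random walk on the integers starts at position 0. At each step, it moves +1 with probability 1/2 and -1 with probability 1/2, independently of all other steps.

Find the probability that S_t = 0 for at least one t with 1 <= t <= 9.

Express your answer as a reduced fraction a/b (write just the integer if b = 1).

Answer: 93/128

Derivation:
Count via complement. Let g(t,s) = #length-t paths at position s with S_1..S_t all ≠ 0.
g(t,s) = g(t-1,s-1) + g(t-1,s+1) for s ≠ 0; g(t,0) = 0.
t=0: g(0,0)=1
t=1: g(1,-1)=1 g(1,1)=1
t=2: g(2,-2)=1 g(2,2)=1
t=3: g(3,-3)=1 g(3,-1)=1 g(3,1)=1 g(3,3)=1
t=4: g(4,-4)=1 g(4,-2)=2 g(4,2)=2 g(4,4)=1
t=5: g(5,-5)=1 g(5,-3)=3 g(5,-1)=2 g(5,1)=2 g(5,3)=3 g(5,5)=1
t=6: g(6,-6)=1 g(6,-4)=4 g(6,-2)=5 g(6,2)=5 g(6,4)=4 g(6,6)=1
t=7: g(7,-7)=1 g(7,-5)=5 g(7,-3)=9 g(7,-1)=5 g(7,1)=5 g(7,3)=9 g(7,5)=5 g(7,7)=1
t=8: g(8,-8)=1 g(8,-6)=6 g(8,-4)=14 g(8,-2)=14 g(8,2)=14 g(8,4)=14 g(8,6)=6 g(8,8)=1
t=9: g(9,-9)=1 g(9,-7)=7 g(9,-5)=20 g(9,-3)=28 g(9,-1)=14 g(9,1)=14 g(9,3)=28 g(9,5)=20 g(9,7)=7 g(9,9)=1
Paths never hitting 0: Σ_s g(9,s) = 140
Paths hitting 0: 2^9 - 140 = 372
P = 372/512 = 93/128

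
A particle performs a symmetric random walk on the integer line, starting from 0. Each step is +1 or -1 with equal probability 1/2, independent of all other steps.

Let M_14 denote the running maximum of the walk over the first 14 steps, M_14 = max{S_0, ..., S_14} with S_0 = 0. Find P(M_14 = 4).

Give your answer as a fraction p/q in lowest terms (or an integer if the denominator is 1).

Let M_14 = max(S_0,...,S_14). Use the reflection principle: for j ≥ 1, #{paths with M_14 ≥ j} = #{S_14 ≥ j} + #{S_14 ≥ j+1}.
By reflection, #{M_14 ≥ 4} = #{S_14 ≥ 4} + #{S_14 ≥ 5} = 3473 + 1471 = 4944.
#{M_14 ≥ 5} = #{S_14 ≥ 5} + #{S_14 ≥ 6} = 1471 + 1471 = 2942.
#{M_14 = 4} = 4944 - 2942 = 2002.
P(M_14 = 4) = 2002/16384 = 1001/8192

Answer: 1001/8192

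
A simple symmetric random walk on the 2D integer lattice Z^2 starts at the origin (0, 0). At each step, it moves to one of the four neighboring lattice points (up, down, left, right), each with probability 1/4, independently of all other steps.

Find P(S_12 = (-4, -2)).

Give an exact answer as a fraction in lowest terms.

Answer: 5445/524288

Derivation:
Let h be the number of horizontal steps (so 12-h are vertical). To end at (-4,-2) need (h-4)/2 right-steps and ((12-h)-2)/2 up-steps.
Sum over h with 4 ≤ h ≤ 10, h ≡ 0 (mod 2), 12-h ≡ 0 (mod 2):
h=4: C(12,4)·C(4,0)·C(8,3) = 495·1·56 = 27720
h=6: C(12,6)·C(6,1)·C(6,2) = 924·6·15 = 83160
h=8: C(12,8)·C(8,2)·C(4,1) = 495·28·4 = 55440
h=10: C(12,10)·C(10,3)·C(2,0) = 66·120·1 = 7920
Total favorable: 174240
Total paths: 4^12 = 16777216
P = 174240/16777216 = 5445/524288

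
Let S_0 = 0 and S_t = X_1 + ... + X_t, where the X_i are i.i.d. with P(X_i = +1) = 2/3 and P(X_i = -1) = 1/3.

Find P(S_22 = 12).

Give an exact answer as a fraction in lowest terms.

Answer: 383516672/3486784401

Derivation:
To reach position 12 after 22 steps: need 17 steps of +1 and 5 steps of -1.
Number of such sequences: C(22,17) = 26334
Each has probability (2/3)^17 · (1/3)^5 = 131072/31381059609
P = 26334 · 131072/31381059609 = 383516672/3486784401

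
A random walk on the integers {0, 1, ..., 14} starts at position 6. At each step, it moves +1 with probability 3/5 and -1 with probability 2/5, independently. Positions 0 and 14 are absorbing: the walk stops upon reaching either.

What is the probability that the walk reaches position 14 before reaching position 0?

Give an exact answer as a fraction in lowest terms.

Biased walk: p = 3/5, q = 2/5, r = q/p = 2/3
Gambler's ruin: P(hit 14 before 0 | start at 6) = (1 - r^a)/(1 - r^N)
r^6 = 64/729; r^14 = 16384/4782969
P = (1 - 64/729) / (1 - 16384/4782969) = 665/729 / 4766585/4782969 = 872613/953317

Answer: 872613/953317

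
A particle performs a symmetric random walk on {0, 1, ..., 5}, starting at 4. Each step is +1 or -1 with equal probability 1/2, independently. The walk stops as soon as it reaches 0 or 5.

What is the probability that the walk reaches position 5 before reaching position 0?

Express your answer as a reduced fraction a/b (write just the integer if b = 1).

Answer: 4/5

Derivation:
Symmetric walk (p = 1/2): the harmonic-function argument gives P(hit 5 before 0 | start at 4) = a/N.
P = 4/5 = 4/5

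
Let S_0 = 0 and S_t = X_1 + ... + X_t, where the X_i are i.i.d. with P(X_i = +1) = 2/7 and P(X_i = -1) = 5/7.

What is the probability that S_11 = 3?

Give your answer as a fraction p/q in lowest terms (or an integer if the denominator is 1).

To reach position 3 after 11 steps: need 7 steps of +1 and 4 steps of -1.
Number of such sequences: C(11,7) = 330
Each has probability (2/7)^7 · (5/7)^4 = 80000/1977326743
P = 330 · 80000/1977326743 = 26400000/1977326743

Answer: 26400000/1977326743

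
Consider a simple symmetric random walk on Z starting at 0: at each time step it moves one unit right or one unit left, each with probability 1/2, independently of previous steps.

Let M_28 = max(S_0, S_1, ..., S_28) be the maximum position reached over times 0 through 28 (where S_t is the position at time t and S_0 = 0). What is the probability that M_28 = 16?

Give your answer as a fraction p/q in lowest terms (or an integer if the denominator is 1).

Answer: 94185/67108864

Derivation:
Let M_28 = max(S_0,...,S_28). Use the reflection principle: for j ≥ 1, #{paths with M_28 ≥ j} = #{S_28 ≥ j} + #{S_28 ≥ j+1}.
By reflection, #{M_28 ≥ 16} = #{S_28 ≥ 16} + #{S_28 ≥ 17} = 499178 + 122438 = 621616.
#{M_28 ≥ 17} = #{S_28 ≥ 17} + #{S_28 ≥ 18} = 122438 + 122438 = 244876.
#{M_28 = 16} = 621616 - 244876 = 376740.
P(M_28 = 16) = 376740/268435456 = 94185/67108864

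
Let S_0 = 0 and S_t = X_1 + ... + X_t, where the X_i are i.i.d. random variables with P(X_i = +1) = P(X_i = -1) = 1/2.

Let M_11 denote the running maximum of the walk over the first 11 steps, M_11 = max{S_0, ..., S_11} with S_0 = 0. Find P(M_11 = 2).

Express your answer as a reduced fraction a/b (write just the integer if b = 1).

Answer: 165/1024

Derivation:
Let M_11 = max(S_0,...,S_11). Use the reflection principle: for j ≥ 1, #{paths with M_11 ≥ j} = #{S_11 ≥ j} + #{S_11 ≥ j+1}.
By reflection, #{M_11 ≥ 2} = #{S_11 ≥ 2} + #{S_11 ≥ 3} = 562 + 562 = 1124.
#{M_11 ≥ 3} = #{S_11 ≥ 3} + #{S_11 ≥ 4} = 562 + 232 = 794.
#{M_11 = 2} = 1124 - 794 = 330.
P(M_11 = 2) = 330/2048 = 165/1024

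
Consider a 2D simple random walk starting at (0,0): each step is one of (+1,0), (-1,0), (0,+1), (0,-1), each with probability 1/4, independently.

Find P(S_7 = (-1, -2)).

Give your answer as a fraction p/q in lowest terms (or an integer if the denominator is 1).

Let h be the number of horizontal steps (so 7-h are vertical). To end at (-1,-2) need (h-1)/2 right-steps and ((7-h)-2)/2 up-steps.
Sum over h with 1 ≤ h ≤ 5, h ≡ 1 (mod 2), 7-h ≡ 0 (mod 2):
h=1: C(7,1)·C(1,0)·C(6,2) = 7·1·15 = 105
h=3: C(7,3)·C(3,1)·C(4,1) = 35·3·4 = 420
h=5: C(7,5)·C(5,2)·C(2,0) = 21·10·1 = 210
Total favorable: 735
Total paths: 4^7 = 16384
P = 735/16384 = 735/16384

Answer: 735/16384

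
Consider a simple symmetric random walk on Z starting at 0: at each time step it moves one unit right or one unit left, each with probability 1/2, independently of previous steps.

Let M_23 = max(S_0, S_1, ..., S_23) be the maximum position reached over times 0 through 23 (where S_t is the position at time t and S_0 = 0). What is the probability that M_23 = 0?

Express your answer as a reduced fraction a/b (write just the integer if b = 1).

Answer: 676039/4194304

Derivation:
Let M_23 = max(S_0,...,S_23). Use the reflection principle: for j ≥ 1, #{paths with M_23 ≥ j} = #{S_23 ≥ j} + #{S_23 ≥ j+1}.
P(M_23 ≥ 0) = 1 since S_0 = 0, so #{M_23 ≥ 0} = 8388608.
#{M_23 ≥ 1} = #{S_23 ≥ 1} + #{S_23 ≥ 2} = 4194304 + 2842226 = 7036530.
#{M_23 = 0} = 8388608 - 7036530 = 1352078.
P(M_23 = 0) = 1352078/8388608 = 676039/4194304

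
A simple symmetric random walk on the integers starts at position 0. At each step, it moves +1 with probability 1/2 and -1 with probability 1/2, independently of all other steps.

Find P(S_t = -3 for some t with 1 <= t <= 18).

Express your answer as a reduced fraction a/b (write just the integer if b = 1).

Answer: 15751/32768

Derivation:
Count via complement. Let g(t,s) = #length-t paths at position s with S_1..S_t all ≠ -3.
g(t,s) = g(t-1,s-1) + g(t-1,s+1) for s ≠ -3; g(t,-3) = 0.
t=0: g(0,0)=1
t=1: g(1,-1)=1 g(1,1)=1
t=2: g(2,-2)=1 g(2,0)=2 g(2,2)=1
t=3: g(3,-1)=3 g(3,1)=3 g(3,3)=1
t=4: g(4,-2)=3 g(4,0)=6 g(4,2)=4 g(4,4)=1
t=5: g(5,-1)=9 g(5,1)=10 g(5,3)=5 g(5,5)=1
t=6: g(6,-2)=9 g(6,0)=19 g(6,2)=15 g(6,4)=6 g(6,6)=1
t=7: g(7,-1)=28 g(7,1)=34 g(7,3)=21 g(7,5)=7 g(7,7)=1
t=8: g(8,-2)=28 g(8,0)=62 g(8,2)=55 g(8,4)=28 g(8,6)=8 g(8,8)=1
t=9: g(9,-1)=90 g(9,1)=117 g(9,3)=83 g(9,5)=36 g(9,7)=9 g(9,9)=1
t=10: g(10,-2)=90 g(10,0)=207 g(10,2)=200 g(10,4)=119 g(10,6)=45 g(10,8)=10 g(10,10)=1
t=11: g(11,-1)=297 g(11,1)=407 g(11,3)=319 g(11,5)=164 g(11,7)=55 g(11,9)=11 g(11,11)=1
t=12: g(12,-2)=297 g(12,0)=704 g(12,2)=726 g(12,4)=483 g(12,6)=219 g(12,8)=66 g(12,10)=12 g(12,12)=1
t=13: g(13,-1)=1001 g(13,1)=1430 g(13,3)=1209 g(13,5)=702 g(13,7)=285 g(13,9)=78 g(13,11)=13 g(13,13)=1
t=14: g(14,-2)=1001 g(14,0)=2431 g(14,2)=2639 g(14,4)=1911 g(14,6)=987 g(14,8)=363 g(14,10)=91 g(14,12)=14 g(14,14)=1
t=15: g(15,-1)=3432 g(15,1)=5070 g(15,3)=4550 g(15,5)=2898 g(15,7)=1350 g(15,9)=454 g(15,11)=105 g(15,13)=15 g(15,15)=1
t=16: g(16,-2)=3432 g(16,0)=8502 g(16,2)=9620 g(16,4)=7448 g(16,6)=4248 g(16,8)=1804 g(16,10)=559 g(16,12)=120 g(16,14)=16 g(16,16)=1
t=17: g(17,-1)=11934 g(17,1)=18122 g(17,3)=17068 g(17,5)=11696 g(17,7)=6052 g(17,9)=2363 g(17,11)=679 g(17,13)=136 g(17,15)=17 g(17,17)=1
t=18: g(18,-2)=11934 g(18,0)=30056 g(18,2)=35190 g(18,4)=28764 g(18,6)=17748 g(18,8)=8415 g(18,10)=3042 g(18,12)=815 g(18,14)=153 g(18,16)=18 g(18,18)=1
Paths never hitting -3: Σ_s g(18,s) = 136136
Paths hitting -3: 2^18 - 136136 = 126008
P = 126008/262144 = 15751/32768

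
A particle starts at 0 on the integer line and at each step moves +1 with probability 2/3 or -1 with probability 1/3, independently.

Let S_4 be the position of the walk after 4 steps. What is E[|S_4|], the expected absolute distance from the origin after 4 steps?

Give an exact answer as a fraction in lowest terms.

Answer: 148/81

Derivation:
S_4 takes values m ≡ 0 (mod 2) with |m| ≤ 4; P(S_4=m) = C(4,(4+m)/2) · (2/3)^((4+m)/2) · (1/3)^((4-m)/2).
Distribution: P(S=-4)=1/81, P(S=-2)=8/81, P(S=0)=8/27, P(S=2)=32/81, P(S=4)=16/81
E[|S_4|] = Σ_m |m|·P(S_4=m) = 148/81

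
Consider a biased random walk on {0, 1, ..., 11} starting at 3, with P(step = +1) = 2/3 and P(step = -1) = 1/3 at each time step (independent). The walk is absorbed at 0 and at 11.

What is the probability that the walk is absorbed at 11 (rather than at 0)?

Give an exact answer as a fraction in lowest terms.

Answer: 1792/2047

Derivation:
Biased walk: p = 2/3, q = 1/3, r = q/p = 1/2
Gambler's ruin: P(hit 11 before 0 | start at 3) = (1 - r^a)/(1 - r^N)
r^3 = 1/8; r^11 = 1/2048
P = (1 - 1/8) / (1 - 1/2048) = 7/8 / 2047/2048 = 1792/2047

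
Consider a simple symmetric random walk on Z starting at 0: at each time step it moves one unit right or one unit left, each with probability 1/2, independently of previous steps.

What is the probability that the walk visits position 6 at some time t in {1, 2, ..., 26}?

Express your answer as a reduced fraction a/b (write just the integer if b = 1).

Answer: 16628809/67108864

Derivation:
Count via complement. Let g(t,s) = #length-t paths at position s with S_1..S_t all ≠ 6.
g(t,s) = g(t-1,s-1) + g(t-1,s+1) for s ≠ 6; g(t,6) = 0.
t=0: g(0,0)=1
t=1: g(1,-1)=1 g(1,1)=1
t=2: g(2,-2)=1 g(2,0)=2 g(2,2)=1
t=3: g(3,-3)=1 g(3,-1)=3 g(3,1)=3 g(3,3)=1
t=4: g(4,-4)=1 g(4,-2)=4 g(4,0)=6 g(4,2)=4 g(4,4)=1
t=5: g(5,-5)=1 g(5,-3)=5 g(5,-1)=10 g(5,1)=10 g(5,3)=5 g(5,5)=1
t=6: g(6,-6)=1 g(6,-4)=6 g(6,-2)=15 g(6,0)=20 g(6,2)=15 g(6,4)=6
t=7: g(7,-7)=1 g(7,-5)=7 g(7,-3)=21 g(7,-1)=35 g(7,1)=35 g(7,3)=21 g(7,5)=6
t=8: g(8,-8)=1 g(8,-6)=8 g(8,-4)=28 g(8,-2)=56 g(8,0)=70 g(8,2)=56 g(8,4)=27
t=9: g(9,-9)=1 g(9,-7)=9 g(9,-5)=36 g(9,-3)=84 g(9,-1)=126 g(9,1)=126 g(9,3)=83 g(9,5)=27
t=10: g(10,-10)=1 g(10,-8)=10 g(10,-6)=45 g(10,-4)=120 g(10,-2)=210 g(10,0)=252 g(10,2)=209 g(10,4)=110
t=11: g(11,-11)=1 g(11,-9)=11 g(11,-7)=55 g(11,-5)=165 g(11,-3)=330 g(11,-1)=462 g(11,1)=461 g(11,3)=319 g(11,5)=110
t=12: g(12,-12)=1 g(12,-10)=12 g(12,-8)=66 g(12,-6)=220 g(12,-4)=495 g(12,-2)=792 g(12,0)=923 g(12,2)=780 g(12,4)=429
t=13: g(13,-13)=1 g(13,-11)=13 g(13,-9)=78 g(13,-7)=286 g(13,-5)=715 g(13,-3)=1287 g(13,-1)=1715 g(13,1)=1703 g(13,3)=1209 g(13,5)=429
t=14: g(14,-14)=1 g(14,-12)=14 g(14,-10)=91 g(14,-8)=364 g(14,-6)=1001 g(14,-4)=2002 g(14,-2)=3002 g(14,0)=3418 g(14,2)=2912 g(14,4)=1638
t=15: g(15,-15)=1 g(15,-13)=15 g(15,-11)=105 g(15,-9)=455 g(15,-7)=1365 g(15,-5)=3003 g(15,-3)=5004 g(15,-1)=6420 g(15,1)=6330 g(15,3)=4550 g(15,5)=1638
t=16: g(16,-16)=1 g(16,-14)=16 g(16,-12)=120 g(16,-10)=560 g(16,-8)=1820 g(16,-6)=4368 g(16,-4)=8007 g(16,-2)=11424 g(16,0)=12750 g(16,2)=10880 g(16,4)=6188
t=17: g(17,-17)=1 g(17,-15)=17 g(17,-13)=136 g(17,-11)=680 g(17,-9)=2380 g(17,-7)=6188 g(17,-5)=12375 g(17,-3)=19431 g(17,-1)=24174 g(17,1)=23630 g(17,3)=17068 g(17,5)=6188
t=18: g(18,-18)=1 g(18,-16)=18 g(18,-14)=153 g(18,-12)=816 g(18,-10)=3060 g(18,-8)=8568 g(18,-6)=18563 g(18,-4)=31806 g(18,-2)=43605 g(18,0)=47804 g(18,2)=40698 g(18,4)=23256
t=19: g(19,-19)=1 g(19,-17)=19 g(19,-15)=171 g(19,-13)=969 g(19,-11)=3876 g(19,-9)=11628 g(19,-7)=27131 g(19,-5)=50369 g(19,-3)=75411 g(19,-1)=91409 g(19,1)=88502 g(19,3)=63954 g(19,5)=23256
t=20: g(20,-20)=1 g(20,-18)=20 g(20,-16)=190 g(20,-14)=1140 g(20,-12)=4845 g(20,-10)=15504 g(20,-8)=38759 g(20,-6)=77500 g(20,-4)=125780 g(20,-2)=166820 g(20,0)=179911 g(20,2)=152456 g(20,4)=87210
t=21: g(21,-21)=1 g(21,-19)=21 g(21,-17)=210 g(21,-15)=1330 g(21,-13)=5985 g(21,-11)=20349 g(21,-9)=54263 g(21,-7)=116259 g(21,-5)=203280 g(21,-3)=292600 g(21,-1)=346731 g(21,1)=332367 g(21,3)=239666 g(21,5)=87210
t=22: g(22,-22)=1 g(22,-20)=22 g(22,-18)=231 g(22,-16)=1540 g(22,-14)=7315 g(22,-12)=26334 g(22,-10)=74612 g(22,-8)=170522 g(22,-6)=319539 g(22,-4)=495880 g(22,-2)=639331 g(22,0)=679098 g(22,2)=572033 g(22,4)=326876
t=23: g(23,-23)=1 g(23,-21)=23 g(23,-19)=253 g(23,-17)=1771 g(23,-15)=8855 g(23,-13)=33649 g(23,-11)=100946 g(23,-9)=245134 g(23,-7)=490061 g(23,-5)=815419 g(23,-3)=1135211 g(23,-1)=1318429 g(23,1)=1251131 g(23,3)=898909 g(23,5)=326876
t=24: g(24,-24)=1 g(24,-22)=24 g(24,-20)=276 g(24,-18)=2024 g(24,-16)=10626 g(24,-14)=42504 g(24,-12)=134595 g(24,-10)=346080 g(24,-8)=735195 g(24,-6)=1305480 g(24,-4)=1950630 g(24,-2)=2453640 g(24,0)=2569560 g(24,2)=2150040 g(24,4)=1225785
t=25: g(25,-25)=1 g(25,-23)=25 g(25,-21)=300 g(25,-19)=2300 g(25,-17)=12650 g(25,-15)=53130 g(25,-13)=177099 g(25,-11)=480675 g(25,-9)=1081275 g(25,-7)=2040675 g(25,-5)=3256110 g(25,-3)=4404270 g(25,-1)=5023200 g(25,1)=4719600 g(25,3)=3375825 g(25,5)=1225785
t=26: g(26,-26)=1 g(26,-24)=26 g(26,-22)=325 g(26,-20)=2600 g(26,-18)=14950 g(26,-16)=65780 g(26,-14)=230229 g(26,-12)=657774 g(26,-10)=1561950 g(26,-8)=3121950 g(26,-6)=5296785 g(26,-4)=7660380 g(26,-2)=9427470 g(26,0)=9742800 g(26,2)=8095425 g(26,4)=4601610
Paths never hitting 6: Σ_s g(26,s) = 50480055
Paths hitting 6: 2^26 - 50480055 = 16628809
P = 16628809/67108864 = 16628809/67108864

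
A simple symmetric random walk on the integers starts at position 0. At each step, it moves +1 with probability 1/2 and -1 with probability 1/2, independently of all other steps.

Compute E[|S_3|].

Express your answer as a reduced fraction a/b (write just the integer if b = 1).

S_3 takes values m ≡ 1 (mod 2) with |m| ≤ 3; P(S_3=m) = C(3,(3+m)/2)/2^3.
Total paths: 2^3 = 8
Distribution: P(S=-3)=1/8, P(S=-1)=3/8, P(S=1)=3/8, P(S=3)=1/8
E[|S_3|] = Σ_m |m|·P(S_3=m) = 12/8 = 3/2

Answer: 3/2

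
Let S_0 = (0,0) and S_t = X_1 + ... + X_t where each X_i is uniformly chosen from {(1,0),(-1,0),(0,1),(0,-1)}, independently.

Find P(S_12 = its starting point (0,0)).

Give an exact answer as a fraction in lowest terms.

Answer: 53361/1048576

Derivation:
Let h be the number of horizontal steps (so 12-h are vertical). To end at (0,0) need (h+0)/2 right-steps and ((12-h)+0)/2 up-steps.
Sum over h with 0 ≤ h ≤ 12, h ≡ 0 (mod 2), 12-h ≡ 0 (mod 2):
h=0: C(12,0)·C(0,0)·C(12,6) = 1·1·924 = 924
h=2: C(12,2)·C(2,1)·C(10,5) = 66·2·252 = 33264
h=4: C(12,4)·C(4,2)·C(8,4) = 495·6·70 = 207900
h=6: C(12,6)·C(6,3)·C(6,3) = 924·20·20 = 369600
h=8: C(12,8)·C(8,4)·C(4,2) = 495·70·6 = 207900
h=10: C(12,10)·C(10,5)·C(2,1) = 66·252·2 = 33264
h=12: C(12,12)·C(12,6)·C(0,0) = 1·924·1 = 924
Total favorable: 853776
Total paths: 4^12 = 16777216
P = 853776/16777216 = 53361/1048576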